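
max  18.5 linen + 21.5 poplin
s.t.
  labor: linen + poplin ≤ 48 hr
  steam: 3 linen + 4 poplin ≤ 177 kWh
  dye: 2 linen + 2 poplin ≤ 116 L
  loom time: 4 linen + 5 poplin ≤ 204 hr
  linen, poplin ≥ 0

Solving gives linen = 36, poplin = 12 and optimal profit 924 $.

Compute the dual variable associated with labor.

Binding: labor and loom time. Non-binding: steam (21 unused), dye (20 unused).
Since steam, dye are not tight, their duals are 0.
Dual feasibility on the basic columns requires 1·y_labor + 4·y_loom time = 18.5, 1·y_labor + 5·y_loom time = 21.5.
This yields shadow prices y_labor = 6.5, y_loom time = 3.
Shadow price of labor = 6.5.

6.5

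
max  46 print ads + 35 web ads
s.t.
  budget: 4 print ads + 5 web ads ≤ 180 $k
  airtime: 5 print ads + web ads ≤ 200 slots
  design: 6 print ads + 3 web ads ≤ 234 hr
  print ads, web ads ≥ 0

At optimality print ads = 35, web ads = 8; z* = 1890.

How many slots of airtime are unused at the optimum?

airtime used = 5·35 + 1·8 = 183; slack = 200 − 183 = 17.

17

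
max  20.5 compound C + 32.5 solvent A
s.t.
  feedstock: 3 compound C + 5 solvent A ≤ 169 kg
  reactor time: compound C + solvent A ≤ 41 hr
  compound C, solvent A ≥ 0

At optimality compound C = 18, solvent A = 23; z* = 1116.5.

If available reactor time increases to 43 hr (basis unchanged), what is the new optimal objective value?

Both feedstock and reactor time are binding at x*.
From A_Bᵀ y = c: 3·y_feedstock + 1·y_reactor time = 20.5; 5·y_feedstock + 1·y_reactor time = 32.5.
This yields shadow prices y_feedstock = 6, y_reactor time = 2.5.
Δz = y_reactor time·Δb = 2.5 × (2) = 5, so new z* = 1116.5 + 5 = 1121.5.

1121.5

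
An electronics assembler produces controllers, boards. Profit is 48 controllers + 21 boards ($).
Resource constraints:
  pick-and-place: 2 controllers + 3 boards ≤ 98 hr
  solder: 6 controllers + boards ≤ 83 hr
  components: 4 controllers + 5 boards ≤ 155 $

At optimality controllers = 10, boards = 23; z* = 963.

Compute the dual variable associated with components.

3

Binding: solder and components. Non-binding: pick-and-place (9 unused).
Since pick-and-place is not tight, its dual is 0.
Dual feasibility on the basic columns requires 6·y_solder + 4·y_components = 48, 1·y_solder + 5·y_components = 21.
This yields shadow prices y_solder = 6, y_components = 3.
Shadow price of components = 3.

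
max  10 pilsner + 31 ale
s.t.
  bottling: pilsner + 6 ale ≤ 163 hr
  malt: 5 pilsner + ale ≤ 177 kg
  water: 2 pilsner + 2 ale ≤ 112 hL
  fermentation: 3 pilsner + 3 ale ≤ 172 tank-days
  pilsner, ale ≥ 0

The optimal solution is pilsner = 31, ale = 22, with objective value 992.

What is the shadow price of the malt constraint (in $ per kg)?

1

At the optimum: bottling uses 163 of 163 (binding); malt uses 177 of 177 (binding); water uses 106 of 112 (slack = 6); fermentation uses 159 of 172 (slack = 13).
Slack constraints have shadow price 0 (complementary slackness).
From A_Bᵀ y = c: 1·y_bottling + 5·y_malt = 10; 6·y_bottling + 1·y_malt = 31.
This yields shadow prices y_bottling = 5, y_malt = 1.
Shadow price of malt = 1.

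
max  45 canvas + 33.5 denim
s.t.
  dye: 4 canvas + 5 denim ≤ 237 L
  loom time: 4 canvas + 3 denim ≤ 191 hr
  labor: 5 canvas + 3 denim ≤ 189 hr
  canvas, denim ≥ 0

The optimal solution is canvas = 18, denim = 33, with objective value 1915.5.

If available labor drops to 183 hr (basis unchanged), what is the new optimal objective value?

1873.5

Check each constraint at x*: dye 237/237 (tight); loom time 171/191 (slack 20); labor 189/189 (tight).
Since loom time is not tight, its dual is 0.
The binding rows give the dual system: 4·y_dye + 5·y_labor = 45 and 5·y_dye + 3·y_labor = 33.5.
This yields shadow prices y_dye = 2.5, y_labor = 7.
Δz = y_labor·Δb = 7 × (-6) = -42, so new z* = 1915.5 − 42 = 1873.5.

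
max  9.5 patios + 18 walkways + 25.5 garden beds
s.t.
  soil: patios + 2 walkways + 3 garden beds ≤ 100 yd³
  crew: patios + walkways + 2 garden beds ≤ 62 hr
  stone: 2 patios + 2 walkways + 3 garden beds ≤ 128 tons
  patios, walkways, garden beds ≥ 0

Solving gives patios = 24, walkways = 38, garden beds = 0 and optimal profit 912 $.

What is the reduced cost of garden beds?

At the optimum: soil uses 100 of 100 (binding); crew uses 62 of 62 (binding); stone uses 124 of 128 (slack = 4).
Since stone is not tight, its dual is 0.
The binding rows give the dual system: 1·y_soil + 1·y_crew = 9.5 and 2·y_soil + 1·y_crew = 18.
Solving: y_soil = 8.5, y_crew = 1.
Reduced cost of garden beds: c₃ − yᵀa₃ = 25.5 − (8.5·3 + 1·2) = 25.5 − 27.5 = -2.

-2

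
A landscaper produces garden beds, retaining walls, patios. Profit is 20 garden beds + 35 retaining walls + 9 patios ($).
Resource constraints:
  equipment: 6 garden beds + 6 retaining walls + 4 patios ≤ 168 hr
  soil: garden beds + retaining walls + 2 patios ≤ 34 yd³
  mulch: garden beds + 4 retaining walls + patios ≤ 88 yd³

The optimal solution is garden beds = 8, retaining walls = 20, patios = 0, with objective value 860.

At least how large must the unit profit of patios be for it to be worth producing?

Check each constraint at x*: equipment 168/168 (tight); soil 28/34 (slack 6); mulch 88/88 (tight).
By complementary slackness, y = 0 for the non-binding constraint.
Dual feasibility on the basic columns requires 6·y_equipment + 1·y_mulch = 20, 6·y_equipment + 4·y_mulch = 35.
Solving: y_equipment = 2.5, y_mulch = 5.
patios enters the basis when its profit ≥ yᵀa₃ = 2.5·4 + 5·1 = 15.

15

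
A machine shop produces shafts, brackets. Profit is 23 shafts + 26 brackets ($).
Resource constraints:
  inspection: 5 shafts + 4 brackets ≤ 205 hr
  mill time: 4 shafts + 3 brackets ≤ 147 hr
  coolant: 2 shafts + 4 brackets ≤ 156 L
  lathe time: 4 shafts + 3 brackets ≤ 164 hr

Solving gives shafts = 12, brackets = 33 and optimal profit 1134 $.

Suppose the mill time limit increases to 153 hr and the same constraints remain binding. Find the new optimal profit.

1158

Check each constraint at x*: inspection 192/205 (slack 13); mill time 147/147 (tight); coolant 156/156 (tight); lathe time 147/164 (slack 17).
By complementary slackness, y = 0 for the non-binding constraints.
From A_Bᵀ y = c: 4·y_mill time + 2·y_coolant = 23; 3·y_mill time + 4·y_coolant = 26.
Solving: y_mill time = 4, y_coolant = 3.5.
Δz = y_mill time·Δb = 4 × (6) = 24, so new z* = 1134 + 24 = 1158.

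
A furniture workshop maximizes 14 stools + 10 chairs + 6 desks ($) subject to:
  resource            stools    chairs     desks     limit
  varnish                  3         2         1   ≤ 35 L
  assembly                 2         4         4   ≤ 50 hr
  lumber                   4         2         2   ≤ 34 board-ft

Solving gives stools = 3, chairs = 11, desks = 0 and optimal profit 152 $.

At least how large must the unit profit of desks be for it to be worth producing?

10

At the optimum: varnish uses 31 of 35 (slack = 4); assembly uses 50 of 50 (binding); lumber uses 34 of 34 (binding).
By complementary slackness, y = 0 for the non-binding constraint.
From A_Bᵀ y = c: 2·y_assembly + 4·y_lumber = 14; 4·y_assembly + 2·y_lumber = 10.
Solving: y_assembly = 1, y_lumber = 3.
desks enters the basis when its profit ≥ yᵀa₃ = 1·4 + 3·2 = 10.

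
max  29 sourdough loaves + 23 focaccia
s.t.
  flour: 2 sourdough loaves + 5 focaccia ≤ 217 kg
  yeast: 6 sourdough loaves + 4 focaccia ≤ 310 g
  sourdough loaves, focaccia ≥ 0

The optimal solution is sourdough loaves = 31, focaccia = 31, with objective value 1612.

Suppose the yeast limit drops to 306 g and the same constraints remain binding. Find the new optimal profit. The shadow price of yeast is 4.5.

1594

Δb = -4, so new z* = 1612 + (4.5)·(-4) = 1612 − 18 = 1594.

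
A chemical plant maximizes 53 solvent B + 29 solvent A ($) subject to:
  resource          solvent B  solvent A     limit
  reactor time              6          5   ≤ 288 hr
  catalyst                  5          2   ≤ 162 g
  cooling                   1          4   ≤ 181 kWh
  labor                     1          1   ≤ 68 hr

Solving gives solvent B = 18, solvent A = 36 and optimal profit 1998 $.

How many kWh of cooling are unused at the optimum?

19

cooling used = 1·18 + 4·36 = 162; slack = 181 − 162 = 19.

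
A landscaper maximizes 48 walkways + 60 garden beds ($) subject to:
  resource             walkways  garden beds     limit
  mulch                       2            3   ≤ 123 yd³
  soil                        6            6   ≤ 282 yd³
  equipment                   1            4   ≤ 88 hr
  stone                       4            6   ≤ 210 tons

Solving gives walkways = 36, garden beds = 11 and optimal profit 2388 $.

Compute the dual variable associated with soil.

Binding: soil and stone. Non-binding: mulch (18 unused), equipment (8 unused).
By complementary slackness, y = 0 for the non-binding constraints.
The binding rows give the dual system: 6·y_soil + 4·y_stone = 48 and 6·y_soil + 6·y_stone = 60.
→ y_soil = 4 and y_stone = 6.
Shadow price of soil = 4.

4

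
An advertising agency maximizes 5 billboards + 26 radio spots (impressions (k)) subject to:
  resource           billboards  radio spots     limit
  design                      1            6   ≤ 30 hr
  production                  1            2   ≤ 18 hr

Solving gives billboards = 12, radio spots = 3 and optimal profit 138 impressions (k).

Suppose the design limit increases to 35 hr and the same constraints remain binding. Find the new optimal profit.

Both design and production are binding at x*.
The binding rows give the dual system: 1·y_design + 1·y_production = 5 and 6·y_design + 2·y_production = 26.
This yields shadow prices y_design = 4, y_production = 1.
Δz = y_design·Δb = 4 × (5) = 20, so new z* = 138 + 20 = 158.

158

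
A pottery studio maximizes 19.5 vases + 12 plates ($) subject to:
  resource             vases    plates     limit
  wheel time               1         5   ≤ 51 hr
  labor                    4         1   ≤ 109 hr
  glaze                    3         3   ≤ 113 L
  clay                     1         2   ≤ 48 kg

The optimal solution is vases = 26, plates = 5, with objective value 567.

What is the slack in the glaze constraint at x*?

20

glaze used = 3·26 + 3·5 = 93; slack = 113 − 93 = 20.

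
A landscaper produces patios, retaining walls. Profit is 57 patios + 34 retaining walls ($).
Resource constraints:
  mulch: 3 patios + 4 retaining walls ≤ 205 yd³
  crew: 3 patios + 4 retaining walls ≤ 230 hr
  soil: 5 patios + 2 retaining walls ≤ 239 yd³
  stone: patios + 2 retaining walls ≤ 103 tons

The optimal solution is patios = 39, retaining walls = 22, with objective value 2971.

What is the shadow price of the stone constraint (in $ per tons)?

Check each constraint at x*: mulch 205/205 (tight); crew 205/230 (slack 25); soil 239/239 (tight); stone 83/103 (slack 20).
By complementary slackness, y = 0 for the non-binding constraints.
The binding rows give the dual system: 3·y_mulch + 5·y_soil = 57 and 4·y_mulch + 2·y_soil = 34.
→ y_mulch = 4 and y_soil = 9.
Shadow price of stone = 0.

0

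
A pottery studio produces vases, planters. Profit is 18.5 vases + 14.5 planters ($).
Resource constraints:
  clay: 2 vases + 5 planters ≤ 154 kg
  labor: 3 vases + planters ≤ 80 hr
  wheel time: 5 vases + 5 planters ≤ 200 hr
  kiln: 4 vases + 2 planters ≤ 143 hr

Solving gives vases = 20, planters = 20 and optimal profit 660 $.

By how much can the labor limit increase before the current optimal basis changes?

Binding constraints: labor, wheel time. The basis is B = [[3,1],[5,5]] with det 10.
Per unit increase in labor, x* moves by d = (0.5, -0.5).
The basis stays optimal until kiln becomes binding; allowable increase = 23 hr.

23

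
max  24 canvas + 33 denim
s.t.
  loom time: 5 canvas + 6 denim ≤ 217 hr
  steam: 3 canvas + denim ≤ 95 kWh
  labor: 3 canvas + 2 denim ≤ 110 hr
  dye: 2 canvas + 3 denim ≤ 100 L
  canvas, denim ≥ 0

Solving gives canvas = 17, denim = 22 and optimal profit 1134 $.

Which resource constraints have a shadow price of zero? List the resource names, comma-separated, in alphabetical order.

loom time: 217/217 (binding)
steam: 73/95 (slack 22)
labor: 95/110 (slack 15)
dye: 100/100 (binding)
By complementary slackness, a constraint with positive slack has shadow price 0 → labor, steam.

labor, steam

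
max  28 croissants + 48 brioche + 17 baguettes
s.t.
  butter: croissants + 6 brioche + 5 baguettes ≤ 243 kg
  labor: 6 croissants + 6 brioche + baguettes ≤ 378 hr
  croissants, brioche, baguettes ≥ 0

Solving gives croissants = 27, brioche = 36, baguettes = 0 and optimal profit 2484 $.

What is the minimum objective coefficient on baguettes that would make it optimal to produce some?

24

Check each constraint at x*: butter 243/243 (tight); labor 378/378 (tight).
From A_Bᵀ y = c: 1·y_butter + 6·y_labor = 28; 6·y_butter + 6·y_labor = 48.
Solving: y_butter = 4, y_labor = 4.
baguettes enters the basis when its profit ≥ yᵀa₃ = 4·5 + 4·1 = 24.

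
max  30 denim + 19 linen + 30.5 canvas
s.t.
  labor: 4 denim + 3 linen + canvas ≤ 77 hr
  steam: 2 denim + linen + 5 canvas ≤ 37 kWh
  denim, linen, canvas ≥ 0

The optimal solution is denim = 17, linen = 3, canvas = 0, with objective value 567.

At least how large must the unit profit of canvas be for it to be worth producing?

39

Check each constraint at x*: labor 77/77 (tight); steam 37/37 (tight).
Dual feasibility on the basic columns requires 4·y_labor + 2·y_steam = 30, 3·y_labor + 1·y_steam = 19.
→ y_labor = 4 and y_steam = 7.
canvas enters the basis when its profit ≥ yᵀa₃ = 4·1 + 7·5 = 39.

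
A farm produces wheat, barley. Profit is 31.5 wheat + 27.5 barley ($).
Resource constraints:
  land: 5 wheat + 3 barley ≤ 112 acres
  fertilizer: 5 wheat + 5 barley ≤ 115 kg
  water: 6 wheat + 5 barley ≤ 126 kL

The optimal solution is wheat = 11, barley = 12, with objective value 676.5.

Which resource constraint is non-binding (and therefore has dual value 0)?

land

land: 91/112 (slack 21)
fertilizer: 115/115 (binding)
water: 126/126 (binding)
By complementary slackness, a constraint with positive slack has shadow price 0 → land.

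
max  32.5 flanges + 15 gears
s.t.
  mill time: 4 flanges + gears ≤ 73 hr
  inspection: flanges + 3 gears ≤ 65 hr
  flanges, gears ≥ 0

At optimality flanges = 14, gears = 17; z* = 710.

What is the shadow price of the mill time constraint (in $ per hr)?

7.5

Check each constraint at x*: mill time 73/73 (tight); inspection 65/65 (tight).
The binding rows give the dual system: 4·y_mill time + 1·y_inspection = 32.5 and 1·y_mill time + 3·y_inspection = 15.
Solving: y_mill time = 7.5, y_inspection = 2.5.
Shadow price of mill time = 7.5.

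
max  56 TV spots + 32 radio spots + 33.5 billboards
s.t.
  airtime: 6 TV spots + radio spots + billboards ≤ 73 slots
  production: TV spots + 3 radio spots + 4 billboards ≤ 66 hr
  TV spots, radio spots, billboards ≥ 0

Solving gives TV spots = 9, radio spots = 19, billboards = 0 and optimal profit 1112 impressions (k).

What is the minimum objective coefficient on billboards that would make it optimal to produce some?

40

Check each constraint at x*: airtime 73/73 (tight); production 66/66 (tight).
Dual feasibility on the basic columns requires 6·y_airtime + 1·y_production = 56, 1·y_airtime + 3·y_production = 32.
→ y_airtime = 8 and y_production = 8.
billboards enters the basis when its profit ≥ yᵀa₃ = 8·1 + 8·4 = 40.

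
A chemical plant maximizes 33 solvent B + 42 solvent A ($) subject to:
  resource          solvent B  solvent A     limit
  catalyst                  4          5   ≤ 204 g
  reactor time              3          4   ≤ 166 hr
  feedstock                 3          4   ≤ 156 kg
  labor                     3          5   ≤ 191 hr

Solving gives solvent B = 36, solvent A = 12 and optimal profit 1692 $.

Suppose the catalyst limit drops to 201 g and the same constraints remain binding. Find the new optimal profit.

Binding: catalyst and feedstock. Non-binding: reactor time (10 unused), labor (23 unused).
By complementary slackness, y = 0 for the non-binding constraints.
From A_Bᵀ y = c: 4·y_catalyst + 3·y_feedstock = 33; 5·y_catalyst + 4·y_feedstock = 42.
This yields shadow prices y_catalyst = 6, y_feedstock = 3.
Δz = y_catalyst·Δb = 6 × (-3) = -18, so new z* = 1692 − 18 = 1674.

1674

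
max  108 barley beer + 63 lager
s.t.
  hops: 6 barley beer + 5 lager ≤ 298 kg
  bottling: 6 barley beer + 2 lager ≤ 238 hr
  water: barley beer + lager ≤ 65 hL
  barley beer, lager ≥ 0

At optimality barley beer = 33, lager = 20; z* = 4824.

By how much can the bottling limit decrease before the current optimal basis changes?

Binding constraints: hops, bottling. The basis is B = [[6,5],[6,2]] with det -18.
Per unit decrease in bottling, x* moves by d = (-0.2778, 0.3333).
The basis stays optimal until barley beer reaches 0; allowable decrease = 118.8 hr.

118.8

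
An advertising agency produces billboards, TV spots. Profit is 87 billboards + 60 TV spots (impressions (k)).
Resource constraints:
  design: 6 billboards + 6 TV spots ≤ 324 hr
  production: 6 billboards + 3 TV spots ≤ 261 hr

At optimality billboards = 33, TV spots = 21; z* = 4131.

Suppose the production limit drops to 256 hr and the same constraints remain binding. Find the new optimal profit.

4086

Both design and production are binding at x*.
The binding rows give the dual system: 6·y_design + 6·y_production = 87 and 6·y_design + 3·y_production = 60.
Solving: y_design = 5.5, y_production = 9.
Δz = y_production·Δb = 9 × (-5) = -45, so new z* = 4131 − 45 = 4086.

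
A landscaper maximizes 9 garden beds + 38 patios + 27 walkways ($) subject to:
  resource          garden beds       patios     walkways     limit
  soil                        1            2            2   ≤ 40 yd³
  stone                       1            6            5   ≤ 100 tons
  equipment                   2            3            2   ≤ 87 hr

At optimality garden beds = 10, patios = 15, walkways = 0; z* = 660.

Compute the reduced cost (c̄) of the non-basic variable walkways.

-6

At the optimum: soil uses 40 of 40 (binding); stone uses 100 of 100 (binding); equipment uses 65 of 87 (slack = 22).
Slack constraints have shadow price 0 (complementary slackness).
From A_Bᵀ y = c: 1·y_soil + 1·y_stone = 9; 2·y_soil + 6·y_stone = 38.
This yields shadow prices y_soil = 4, y_stone = 5.
Reduced cost of walkways: c₃ − yᵀa₃ = 27 − (4·2 + 5·5) = 27 − 33 = -6.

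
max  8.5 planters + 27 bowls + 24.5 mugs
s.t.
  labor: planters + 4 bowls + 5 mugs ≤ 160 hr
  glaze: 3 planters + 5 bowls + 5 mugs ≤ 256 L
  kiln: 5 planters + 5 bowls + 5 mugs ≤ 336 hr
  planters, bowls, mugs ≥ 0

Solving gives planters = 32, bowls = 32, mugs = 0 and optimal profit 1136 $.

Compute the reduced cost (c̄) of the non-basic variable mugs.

-8

Check each constraint at x*: labor 160/160 (tight); glaze 256/256 (tight); kiln 320/336 (slack 16).
By complementary slackness, y = 0 for the non-binding constraint.
The binding rows give the dual system: 1·y_labor + 3·y_glaze = 8.5 and 4·y_labor + 5·y_glaze = 27.
→ y_labor = 5.5 and y_glaze = 1.
Reduced cost of mugs: c₃ − yᵀa₃ = 24.5 − (5.5·5 + 1·5) = 24.5 − 32.5 = -8.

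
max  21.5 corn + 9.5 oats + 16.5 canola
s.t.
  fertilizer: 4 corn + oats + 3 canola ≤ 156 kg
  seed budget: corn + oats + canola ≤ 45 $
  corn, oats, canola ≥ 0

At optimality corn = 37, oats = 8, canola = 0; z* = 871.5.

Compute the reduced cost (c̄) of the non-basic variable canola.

Both fertilizer and seed budget are binding at x*.
The binding rows give the dual system: 4·y_fertilizer + 1·y_seed budget = 21.5 and 1·y_fertilizer + 1·y_seed budget = 9.5.
This yields shadow prices y_fertilizer = 4, y_seed budget = 5.5.
Reduced cost of canola: c₃ − yᵀa₃ = 16.5 − (4·3 + 5.5·1) = 16.5 − 17.5 = -1.

-1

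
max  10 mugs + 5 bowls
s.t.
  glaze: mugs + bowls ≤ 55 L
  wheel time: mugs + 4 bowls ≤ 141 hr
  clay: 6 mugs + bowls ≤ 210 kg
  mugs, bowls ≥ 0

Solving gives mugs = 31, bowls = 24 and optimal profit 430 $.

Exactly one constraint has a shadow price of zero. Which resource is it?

glaze: 55/55 (binding)
wheel time: 127/141 (slack 14)
clay: 210/210 (binding)
By complementary slackness, a constraint with positive slack has shadow price 0 → wheel time.

wheel time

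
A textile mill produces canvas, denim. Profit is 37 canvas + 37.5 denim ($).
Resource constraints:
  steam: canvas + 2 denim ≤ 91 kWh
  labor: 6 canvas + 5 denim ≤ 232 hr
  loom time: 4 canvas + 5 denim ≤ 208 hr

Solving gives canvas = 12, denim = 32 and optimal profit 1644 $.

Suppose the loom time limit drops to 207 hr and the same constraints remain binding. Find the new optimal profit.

Binding: labor and loom time. Non-binding: steam (15 unused).
By complementary slackness, y = 0 for the non-binding constraint.
From A_Bᵀ y = c: 6·y_labor + 4·y_loom time = 37; 5·y_labor + 5·y_loom time = 37.5.
→ y_labor = 3.5 and y_loom time = 4.
Δz = y_loom time·Δb = 4 × (-1) = -4, so new z* = 1644 − 4 = 1640.

1640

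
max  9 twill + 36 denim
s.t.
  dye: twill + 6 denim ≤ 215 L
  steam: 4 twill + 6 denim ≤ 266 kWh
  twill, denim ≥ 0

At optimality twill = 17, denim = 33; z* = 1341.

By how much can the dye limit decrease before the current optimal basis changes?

Binding constraints: dye, steam. The basis is B = [[1,6],[4,6]] with det -18.
Per unit decrease in dye, x* moves by d = (0.3333, -0.2222).
The basis stays optimal until denim reaches 0; allowable decrease = 148.5 L.

148.5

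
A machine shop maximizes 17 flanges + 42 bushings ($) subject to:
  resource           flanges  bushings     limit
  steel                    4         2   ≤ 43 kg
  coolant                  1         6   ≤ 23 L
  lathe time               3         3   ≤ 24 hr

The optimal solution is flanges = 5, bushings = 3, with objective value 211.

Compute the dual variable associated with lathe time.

4

Check each constraint at x*: steel 26/43 (slack 17); coolant 23/23 (tight); lathe time 24/24 (tight).
By complementary slackness, y = 0 for the non-binding constraint.
Dual feasibility on the basic columns requires 1·y_coolant + 3·y_lathe time = 17, 6·y_coolant + 3·y_lathe time = 42.
→ y_coolant = 5 and y_lathe time = 4.
Shadow price of lathe time = 4.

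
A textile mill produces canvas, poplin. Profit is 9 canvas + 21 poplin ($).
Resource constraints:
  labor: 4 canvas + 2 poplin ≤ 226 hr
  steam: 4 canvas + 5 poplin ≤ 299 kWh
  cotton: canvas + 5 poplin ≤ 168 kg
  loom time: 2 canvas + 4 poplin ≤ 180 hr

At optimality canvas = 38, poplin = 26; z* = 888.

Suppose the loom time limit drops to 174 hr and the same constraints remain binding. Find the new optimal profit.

864

Check each constraint at x*: labor 204/226 (slack 22); steam 282/299 (slack 17); cotton 168/168 (tight); loom time 180/180 (tight).
Since labor, steam are not tight, their duals are 0.
From A_Bᵀ y = c: 1·y_cotton + 2·y_loom time = 9; 5·y_cotton + 4·y_loom time = 21.
This yields shadow prices y_cotton = 1, y_loom time = 4.
Δz = y_loom time·Δb = 4 × (-6) = -24, so new z* = 888 − 24 = 864.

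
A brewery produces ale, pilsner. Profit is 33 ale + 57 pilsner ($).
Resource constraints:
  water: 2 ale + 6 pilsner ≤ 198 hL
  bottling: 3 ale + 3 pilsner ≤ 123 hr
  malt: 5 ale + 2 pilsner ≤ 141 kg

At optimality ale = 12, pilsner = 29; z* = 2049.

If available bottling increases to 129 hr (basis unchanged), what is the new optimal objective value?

2091

Check each constraint at x*: water 198/198 (tight); bottling 123/123 (tight); malt 118/141 (slack 23).
Slack constraints have shadow price 0 (complementary slackness).
Dual feasibility on the basic columns requires 2·y_water + 3·y_bottling = 33, 6·y_water + 3·y_bottling = 57.
Solving: y_water = 6, y_bottling = 7.
Δz = y_bottling·Δb = 7 × (6) = 42, so new z* = 2049 + 42 = 2091.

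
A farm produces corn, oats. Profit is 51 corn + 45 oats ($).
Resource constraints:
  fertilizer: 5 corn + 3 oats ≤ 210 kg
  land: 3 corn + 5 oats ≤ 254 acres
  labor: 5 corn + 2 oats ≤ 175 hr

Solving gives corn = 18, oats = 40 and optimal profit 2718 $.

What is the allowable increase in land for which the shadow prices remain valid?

Binding constraints: fertilizer, land. The basis is B = [[5,3],[3,5]] with det 16.
Per unit increase in land, x* moves by d = (-0.1875, 0.3125).
The basis stays optimal until corn reaches 0; allowable increase = 96 acres.

96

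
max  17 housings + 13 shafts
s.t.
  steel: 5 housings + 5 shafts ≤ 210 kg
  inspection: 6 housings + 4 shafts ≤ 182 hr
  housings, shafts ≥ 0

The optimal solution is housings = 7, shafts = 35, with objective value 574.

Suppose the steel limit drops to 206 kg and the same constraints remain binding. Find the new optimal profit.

570

At the optimum: steel uses 210 of 210 (binding); inspection uses 182 of 182 (binding).
The binding rows give the dual system: 5·y_steel + 6·y_inspection = 17 and 5·y_steel + 4·y_inspection = 13.
Solving: y_steel = 1, y_inspection = 2.
Δz = y_steel·Δb = 1 × (-4) = -4, so new z* = 574 − 4 = 570.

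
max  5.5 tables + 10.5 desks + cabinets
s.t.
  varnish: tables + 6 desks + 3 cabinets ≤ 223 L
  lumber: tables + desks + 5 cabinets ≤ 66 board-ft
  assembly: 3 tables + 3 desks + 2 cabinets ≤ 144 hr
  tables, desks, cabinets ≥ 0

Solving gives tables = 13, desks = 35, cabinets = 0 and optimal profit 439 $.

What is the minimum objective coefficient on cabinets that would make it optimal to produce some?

6

At the optimum: varnish uses 223 of 223 (binding); lumber uses 48 of 66 (slack = 18); assembly uses 144 of 144 (binding).
Since lumber is not tight, its dual is 0.
From A_Bᵀ y = c: 1·y_varnish + 3·y_assembly = 5.5; 6·y_varnish + 3·y_assembly = 10.5.
→ y_varnish = 1 and y_assembly = 1.5.
cabinets enters the basis when its profit ≥ yᵀa₃ = 1·3 + 1.5·2 = 6.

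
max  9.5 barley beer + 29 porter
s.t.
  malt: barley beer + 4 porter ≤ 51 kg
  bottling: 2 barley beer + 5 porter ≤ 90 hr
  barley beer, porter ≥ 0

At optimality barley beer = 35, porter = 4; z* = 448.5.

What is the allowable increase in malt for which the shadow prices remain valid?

21

Binding constraints: malt, bottling. The basis is B = [[1,4],[2,5]] with det -3.
Per unit increase in malt, x* moves by d = (-1.6667, 0.6667).
The basis stays optimal until barley beer reaches 0; allowable increase = 21 kg.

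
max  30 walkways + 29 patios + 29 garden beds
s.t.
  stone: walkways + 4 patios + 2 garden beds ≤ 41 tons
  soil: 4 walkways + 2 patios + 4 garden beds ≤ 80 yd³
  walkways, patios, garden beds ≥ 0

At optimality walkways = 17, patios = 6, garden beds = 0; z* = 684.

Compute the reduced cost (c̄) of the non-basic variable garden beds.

-5

Both stone and soil are binding at x*.
From A_Bᵀ y = c: 1·y_stone + 4·y_soil = 30; 4·y_stone + 2·y_soil = 29.
Solving: y_stone = 4, y_soil = 6.5.
Reduced cost of garden beds: c₃ − yᵀa₃ = 29 − (4·2 + 6.5·4) = 29 − 34 = -5.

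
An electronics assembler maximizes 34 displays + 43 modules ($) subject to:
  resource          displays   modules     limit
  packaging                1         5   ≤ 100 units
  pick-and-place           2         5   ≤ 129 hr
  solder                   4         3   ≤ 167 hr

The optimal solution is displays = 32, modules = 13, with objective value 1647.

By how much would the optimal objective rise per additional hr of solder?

Binding: pick-and-place and solder. Non-binding: packaging (3 unused).
Slack constraints have shadow price 0 (complementary slackness).
The binding rows give the dual system: 2·y_pick-and-place + 4·y_solder = 34 and 5·y_pick-and-place + 3·y_solder = 43.
Solving: y_pick-and-place = 5, y_solder = 6.
Shadow price of solder = 6.

6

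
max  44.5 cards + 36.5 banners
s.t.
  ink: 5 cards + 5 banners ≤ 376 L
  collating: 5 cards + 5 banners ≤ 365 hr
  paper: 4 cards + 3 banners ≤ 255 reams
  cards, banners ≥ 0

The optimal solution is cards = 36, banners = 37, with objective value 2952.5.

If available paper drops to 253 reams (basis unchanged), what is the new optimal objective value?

2936.5

Check each constraint at x*: ink 365/376 (slack 11); collating 365/365 (tight); paper 255/255 (tight).
Since ink is not tight, its dual is 0.
Dual feasibility on the basic columns requires 5·y_collating + 4·y_paper = 44.5, 5·y_collating + 3·y_paper = 36.5.
→ y_collating = 2.5 and y_paper = 8.
Δz = y_paper·Δb = 8 × (-2) = -16, so new z* = 2952.5 − 16 = 2936.5.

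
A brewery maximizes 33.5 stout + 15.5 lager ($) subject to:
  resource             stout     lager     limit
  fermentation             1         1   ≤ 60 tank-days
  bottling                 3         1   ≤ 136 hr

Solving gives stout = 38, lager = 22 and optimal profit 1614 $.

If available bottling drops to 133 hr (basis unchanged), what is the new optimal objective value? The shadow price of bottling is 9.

Δb = -3, so new z* = 1614 + (9)·(-3) = 1614 − 27 = 1587.

1587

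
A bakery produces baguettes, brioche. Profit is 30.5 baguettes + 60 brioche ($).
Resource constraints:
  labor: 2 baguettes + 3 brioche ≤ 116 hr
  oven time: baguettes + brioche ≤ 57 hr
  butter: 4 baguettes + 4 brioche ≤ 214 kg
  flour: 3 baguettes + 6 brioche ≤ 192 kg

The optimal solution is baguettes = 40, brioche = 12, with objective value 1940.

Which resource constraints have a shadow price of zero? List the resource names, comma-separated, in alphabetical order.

labor: 116/116 (binding)
oven time: 52/57 (slack 5)
butter: 208/214 (slack 6)
flour: 192/192 (binding)
By complementary slackness, a constraint with positive slack has shadow price 0 → butter, oven time.

butter, oven time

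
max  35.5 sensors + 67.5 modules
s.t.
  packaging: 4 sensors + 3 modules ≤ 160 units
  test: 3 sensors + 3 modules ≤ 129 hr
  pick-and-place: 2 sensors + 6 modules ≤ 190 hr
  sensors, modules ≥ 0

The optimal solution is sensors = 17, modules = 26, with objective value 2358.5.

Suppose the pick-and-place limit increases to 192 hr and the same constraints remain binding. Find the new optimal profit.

2374.5

Binding: test and pick-and-place. Non-binding: packaging (14 unused).
Slack constraints have shadow price 0 (complementary slackness).
The binding rows give the dual system: 3·y_test + 2·y_pick-and-place = 35.5 and 3·y_test + 6·y_pick-and-place = 67.5.
Solving: y_test = 6.5, y_pick-and-place = 8.
Δz = y_pick-and-place·Δb = 8 × (2) = 16, so new z* = 2358.5 + 16 = 2374.5.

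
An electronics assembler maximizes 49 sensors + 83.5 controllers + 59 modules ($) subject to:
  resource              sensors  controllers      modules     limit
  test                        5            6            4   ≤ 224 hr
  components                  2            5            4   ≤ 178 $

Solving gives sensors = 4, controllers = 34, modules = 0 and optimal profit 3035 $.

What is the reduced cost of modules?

-3

At the optimum: test uses 224 of 224 (binding); components uses 178 of 178 (binding).
From A_Bᵀ y = c: 5·y_test + 2·y_components = 49; 6·y_test + 5·y_components = 83.5.
→ y_test = 6 and y_components = 9.5.
Reduced cost of modules: c₃ − yᵀa₃ = 59 − (6·4 + 9.5·4) = 59 − 62 = -3.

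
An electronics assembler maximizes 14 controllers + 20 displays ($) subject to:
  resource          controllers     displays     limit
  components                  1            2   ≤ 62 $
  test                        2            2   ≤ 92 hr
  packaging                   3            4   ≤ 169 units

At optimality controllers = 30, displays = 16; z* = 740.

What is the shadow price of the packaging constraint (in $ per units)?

Check each constraint at x*: components 62/62 (tight); test 92/92 (tight); packaging 154/169 (slack 15).
By complementary slackness, y = 0 for the non-binding constraint.
From A_Bᵀ y = c: 1·y_components + 2·y_test = 14; 2·y_components + 2·y_test = 20.
Solving: y_components = 6, y_test = 4.
Shadow price of packaging = 0.

0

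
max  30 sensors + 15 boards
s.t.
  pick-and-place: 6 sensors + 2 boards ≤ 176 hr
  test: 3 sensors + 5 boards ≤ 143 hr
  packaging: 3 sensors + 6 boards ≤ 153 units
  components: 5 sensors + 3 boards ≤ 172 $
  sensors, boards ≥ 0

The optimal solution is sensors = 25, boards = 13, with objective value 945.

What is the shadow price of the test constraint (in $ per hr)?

Check each constraint at x*: pick-and-place 176/176 (tight); test 140/143 (slack 3); packaging 153/153 (tight); components 164/172 (slack 8).
Since test, components are not tight, their duals are 0.
Dual feasibility on the basic columns requires 6·y_pick-and-place + 3·y_packaging = 30, 2·y_pick-and-place + 6·y_packaging = 15.
This yields shadow prices y_pick-and-place = 4.5, y_packaging = 1.
Shadow price of test = 0.

0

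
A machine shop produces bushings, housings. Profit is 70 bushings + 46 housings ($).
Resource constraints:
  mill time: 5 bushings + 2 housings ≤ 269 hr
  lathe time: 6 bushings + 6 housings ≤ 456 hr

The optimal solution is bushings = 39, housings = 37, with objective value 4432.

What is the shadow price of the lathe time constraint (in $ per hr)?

Both mill time and lathe time are binding at x*.
Dual feasibility on the basic columns requires 5·y_mill time + 6·y_lathe time = 70, 2·y_mill time + 6·y_lathe time = 46.
This yields shadow prices y_mill time = 8, y_lathe time = 5.
Shadow price of lathe time = 5.

5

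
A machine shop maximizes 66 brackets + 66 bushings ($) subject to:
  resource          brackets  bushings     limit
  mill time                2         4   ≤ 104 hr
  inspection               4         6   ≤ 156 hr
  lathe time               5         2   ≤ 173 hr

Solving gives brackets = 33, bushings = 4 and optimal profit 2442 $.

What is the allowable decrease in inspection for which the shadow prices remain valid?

Binding constraints: inspection, lathe time. The basis is B = [[4,6],[5,2]] with det -22.
Per unit decrease in inspection, x* moves by d = (0.0909, -0.2273).
The basis stays optimal until bushings reaches 0; allowable decrease = 17.6 hr.

17.6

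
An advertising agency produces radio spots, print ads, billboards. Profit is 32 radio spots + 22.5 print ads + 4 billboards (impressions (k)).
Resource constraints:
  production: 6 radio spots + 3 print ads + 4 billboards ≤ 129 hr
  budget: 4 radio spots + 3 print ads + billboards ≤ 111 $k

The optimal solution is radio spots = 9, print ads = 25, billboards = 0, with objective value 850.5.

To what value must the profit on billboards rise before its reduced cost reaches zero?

10.5

Check each constraint at x*: production 129/129 (tight); budget 111/111 (tight).
Dual feasibility on the basic columns requires 6·y_production + 4·y_budget = 32, 3·y_production + 3·y_budget = 22.5.
Solving: y_production = 1, y_budget = 6.5.
billboards enters the basis when its profit ≥ yᵀa₃ = 1·4 + 6.5·1 = 10.5.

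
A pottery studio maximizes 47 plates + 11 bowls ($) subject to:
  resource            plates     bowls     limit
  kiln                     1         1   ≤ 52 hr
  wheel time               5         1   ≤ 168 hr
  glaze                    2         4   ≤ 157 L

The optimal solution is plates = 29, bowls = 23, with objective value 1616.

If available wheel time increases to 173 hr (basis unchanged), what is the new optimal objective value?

1661

Binding: kiln and wheel time. Non-binding: glaze (7 unused).
Since glaze is not tight, its dual is 0.
The binding rows give the dual system: 1·y_kiln + 5·y_wheel time = 47 and 1·y_kiln + 1·y_wheel time = 11.
Solving: y_kiln = 2, y_wheel time = 9.
Δz = y_wheel time·Δb = 9 × (5) = 45, so new z* = 1616 + 45 = 1661.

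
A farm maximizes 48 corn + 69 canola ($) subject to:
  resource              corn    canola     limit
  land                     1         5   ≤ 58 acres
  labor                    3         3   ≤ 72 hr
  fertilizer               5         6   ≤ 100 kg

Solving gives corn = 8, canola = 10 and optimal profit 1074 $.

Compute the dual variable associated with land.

At the optimum: land uses 58 of 58 (binding); labor uses 54 of 72 (slack = 18); fertilizer uses 100 of 100 (binding).
Since labor is not tight, its dual is 0.
From A_Bᵀ y = c: 1·y_land + 5·y_fertilizer = 48; 5·y_land + 6·y_fertilizer = 69.
This yields shadow prices y_land = 3, y_fertilizer = 9.
Shadow price of land = 3.

3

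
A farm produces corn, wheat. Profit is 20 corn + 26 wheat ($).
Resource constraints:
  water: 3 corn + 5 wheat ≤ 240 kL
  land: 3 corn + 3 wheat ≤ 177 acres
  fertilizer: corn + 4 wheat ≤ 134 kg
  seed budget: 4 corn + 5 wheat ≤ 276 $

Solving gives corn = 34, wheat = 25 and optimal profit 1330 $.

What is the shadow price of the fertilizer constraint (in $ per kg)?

2

Binding: land and fertilizer. Non-binding: water (13 unused), seed budget (15 unused).
Since water, seed budget are not tight, their duals are 0.
From A_Bᵀ y = c: 3·y_land + 1·y_fertilizer = 20; 3·y_land + 4·y_fertilizer = 26.
Solving: y_land = 6, y_fertilizer = 2.
Shadow price of fertilizer = 2.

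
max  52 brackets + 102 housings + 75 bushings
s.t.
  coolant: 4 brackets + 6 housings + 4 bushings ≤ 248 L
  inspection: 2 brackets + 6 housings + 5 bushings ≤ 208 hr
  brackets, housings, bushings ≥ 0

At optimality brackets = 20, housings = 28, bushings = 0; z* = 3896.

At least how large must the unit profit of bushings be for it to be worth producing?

76

Both coolant and inspection are binding at x*.
Dual feasibility on the basic columns requires 4·y_coolant + 2·y_inspection = 52, 6·y_coolant + 6·y_inspection = 102.
Solving: y_coolant = 9, y_inspection = 8.
bushings enters the basis when its profit ≥ yᵀa₃ = 9·4 + 8·5 = 76.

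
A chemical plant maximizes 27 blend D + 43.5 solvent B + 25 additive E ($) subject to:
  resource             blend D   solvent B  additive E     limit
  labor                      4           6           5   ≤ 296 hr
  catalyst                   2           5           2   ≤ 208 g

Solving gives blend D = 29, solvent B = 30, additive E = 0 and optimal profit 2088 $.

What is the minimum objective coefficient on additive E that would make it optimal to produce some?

Check each constraint at x*: labor 296/296 (tight); catalyst 208/208 (tight).
From A_Bᵀ y = c: 4·y_labor + 2·y_catalyst = 27; 6·y_labor + 5·y_catalyst = 43.5.
Solving: y_labor = 6, y_catalyst = 1.5.
additive E enters the basis when its profit ≥ yᵀa₃ = 6·5 + 1.5·2 = 33.

33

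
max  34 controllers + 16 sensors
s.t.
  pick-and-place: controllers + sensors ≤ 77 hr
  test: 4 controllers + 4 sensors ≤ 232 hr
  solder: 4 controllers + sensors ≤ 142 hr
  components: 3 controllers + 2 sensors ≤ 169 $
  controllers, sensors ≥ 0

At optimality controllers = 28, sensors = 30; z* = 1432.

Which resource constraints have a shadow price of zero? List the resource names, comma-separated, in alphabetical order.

pick-and-place: 58/77 (slack 19)
test: 232/232 (binding)
solder: 142/142 (binding)
components: 144/169 (slack 25)
By complementary slackness, a constraint with positive slack has shadow price 0 → components, pick-and-place.

components, pick-and-place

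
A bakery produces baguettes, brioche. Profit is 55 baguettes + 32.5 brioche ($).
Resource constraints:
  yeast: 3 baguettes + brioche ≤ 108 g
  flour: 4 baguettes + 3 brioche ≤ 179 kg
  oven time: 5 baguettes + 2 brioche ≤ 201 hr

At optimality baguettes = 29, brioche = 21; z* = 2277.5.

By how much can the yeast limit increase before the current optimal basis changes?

Binding constraints: yeast, flour. The basis is B = [[3,1],[4,3]] with det 5.
Per unit increase in yeast, x* moves by d = (0.6, -0.8).
The basis stays optimal until oven time becomes binding; allowable increase = 10 g.

10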